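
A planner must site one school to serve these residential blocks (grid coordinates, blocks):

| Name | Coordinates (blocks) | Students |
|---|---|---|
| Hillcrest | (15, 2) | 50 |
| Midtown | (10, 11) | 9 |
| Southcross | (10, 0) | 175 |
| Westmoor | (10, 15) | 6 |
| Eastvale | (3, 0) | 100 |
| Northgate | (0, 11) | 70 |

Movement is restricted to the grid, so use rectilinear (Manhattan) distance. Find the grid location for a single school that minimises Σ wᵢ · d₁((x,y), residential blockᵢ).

Manhattan distance separates: Σwᵢ(|x−xᵢ|+|y−yᵢ|) = Σwᵢ|x−xᵢ| + Σwᵢ|y−yᵢ|, so x and y are optimised independently as 1-D weighted medians.
Total weight W = 410; half = 205.
x-coordinate, sorted with cumulative weight:
  x=0 (Northgate, w=70) cum 70
  x=3 (Eastvale, w=100) cum 170
  x=10 (Midtown, w=9) cum 179
  x=10 (Southcross, w=175) cum 354  ← median
  x=10 (Westmoor, w=6) cum 360
  x=15 (Hillcrest, w=50) cum 410
⇒ x* = 10
y-coordinate, sorted with cumulative weight:
  y=0 (Southcross, w=175) cum 175
  y=0 (Eastvale, w=100) cum 275  ← median
  y=2 (Hillcrest, w=50) cum 325
  y=11 (Midtown, w=9) cum 334
  y=11 (Northgate, w=70) cum 404
  y=15 (Westmoor, w=6) cum 410
⇒ y* = 0

(10, 0)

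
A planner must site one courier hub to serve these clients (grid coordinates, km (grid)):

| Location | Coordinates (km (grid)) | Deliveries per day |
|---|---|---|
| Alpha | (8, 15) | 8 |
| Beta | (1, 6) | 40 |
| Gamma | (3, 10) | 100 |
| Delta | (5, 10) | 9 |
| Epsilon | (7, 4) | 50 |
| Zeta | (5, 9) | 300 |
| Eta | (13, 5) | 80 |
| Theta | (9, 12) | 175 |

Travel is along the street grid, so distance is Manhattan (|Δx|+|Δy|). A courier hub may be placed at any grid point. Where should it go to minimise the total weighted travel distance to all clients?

(5, 9)

Manhattan distance separates: Σwᵢ(|x−xᵢ|+|y−yᵢ|) = Σwᵢ|x−xᵢ| + Σwᵢ|y−yᵢ|, so x and y are optimised independently as 1-D weighted medians.
Total weight W = 762; half = 381.
x-coordinate, sorted with cumulative weight:
  x=1 (Beta, w=40) cum 40
  x=3 (Gamma, w=100) cum 140
  x=5 (Delta, w=9) cum 149
  x=5 (Zeta, w=300) cum 449  ← median
  x=7 (Epsilon, w=50) cum 499
  x=8 (Alpha, w=8) cum 507
  x=9 (Theta, w=175) cum 682
  x=13 (Eta, w=80) cum 762
⇒ x* = 5
y-coordinate, sorted with cumulative weight:
  y=4 (Epsilon, w=50) cum 50
  y=5 (Eta, w=80) cum 130
  y=6 (Beta, w=40) cum 170
  y=9 (Zeta, w=300) cum 470  ← median
  y=10 (Gamma, w=100) cum 570
  y=10 (Delta, w=9) cum 579
  y=12 (Theta, w=175) cum 754
  y=15 (Alpha, w=8) cum 762
⇒ y* = 9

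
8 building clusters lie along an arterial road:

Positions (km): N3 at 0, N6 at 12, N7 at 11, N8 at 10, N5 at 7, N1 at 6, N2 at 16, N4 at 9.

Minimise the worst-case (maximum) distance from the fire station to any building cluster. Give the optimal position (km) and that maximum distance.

The 1-center on a line is the midpoint of the two extreme points: leftmost at 0, rightmost at 16.
Optimal location = (0 + 16)/2 = 8; maximum distance = (16 − 0)/2 = 8.

location 8, max distance 8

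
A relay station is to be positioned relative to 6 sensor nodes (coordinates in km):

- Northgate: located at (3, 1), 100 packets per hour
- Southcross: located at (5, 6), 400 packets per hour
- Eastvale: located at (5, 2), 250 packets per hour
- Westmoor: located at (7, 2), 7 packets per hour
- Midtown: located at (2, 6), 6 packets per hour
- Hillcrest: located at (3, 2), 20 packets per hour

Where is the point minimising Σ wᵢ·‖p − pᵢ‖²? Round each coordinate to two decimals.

(4.69, 3.95)

The minimiser of Σwᵢ‖p−pᵢ‖² is the weighted centroid p* = (Σwᵢpᵢ)/(Σwᵢ).
Σwᵢ = 783.
Σwᵢxᵢ = 100·3 + 400·5 + 250·5 + 7·7 + 6·2 + 20·3 = 3671.
Σwᵢyᵢ = 100·1 + 400·6 + 250·2 + 7·2 + 6·6 + 20·2 = 3090.
x* = 3671/783 = 4.69, y* = 3090/783 = 3.95.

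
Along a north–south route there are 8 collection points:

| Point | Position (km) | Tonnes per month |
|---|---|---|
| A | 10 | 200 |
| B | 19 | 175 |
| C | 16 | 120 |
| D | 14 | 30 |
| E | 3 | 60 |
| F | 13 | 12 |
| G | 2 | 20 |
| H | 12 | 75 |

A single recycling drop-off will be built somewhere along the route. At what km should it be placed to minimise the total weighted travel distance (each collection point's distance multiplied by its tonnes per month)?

For a sum of weighted absolute distances on a line, the optimum is the weighted median (not the mean). Total weight W = 692; half-weight = 346.
Sort by position and accumulate weight:
  km 2 (G, w=20) → cum 20
  km 3 (E, w=60) → cum 80
  km 10 (A, w=200) → cum 280
  km 12 (H, w=75) → cum 355  ≥ 346 → median here
  km 13 (F, w=12) → cum 367
  km 14 (D, w=30) → cum 397
  km 16 (C, w=120) → cum 517
  km 19 (B, w=175) → cum 692
Optimal location: km 12.

x = 12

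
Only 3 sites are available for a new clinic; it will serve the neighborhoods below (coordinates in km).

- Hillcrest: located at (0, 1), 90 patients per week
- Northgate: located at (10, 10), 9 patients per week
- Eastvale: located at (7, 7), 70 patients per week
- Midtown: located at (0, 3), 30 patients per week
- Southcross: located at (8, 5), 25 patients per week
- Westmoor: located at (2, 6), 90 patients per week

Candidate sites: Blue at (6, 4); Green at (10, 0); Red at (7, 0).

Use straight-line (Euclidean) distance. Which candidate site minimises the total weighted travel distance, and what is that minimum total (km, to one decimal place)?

Blue, total 1530.9 km

Total weighted distance at each candidate:
  Blue (6, 4): total = 1530.9
  Green (10, 0): total = 2875.4
  Red (7, 0): total = 2279.2
Minimum is at Blue with total 1530.9 km.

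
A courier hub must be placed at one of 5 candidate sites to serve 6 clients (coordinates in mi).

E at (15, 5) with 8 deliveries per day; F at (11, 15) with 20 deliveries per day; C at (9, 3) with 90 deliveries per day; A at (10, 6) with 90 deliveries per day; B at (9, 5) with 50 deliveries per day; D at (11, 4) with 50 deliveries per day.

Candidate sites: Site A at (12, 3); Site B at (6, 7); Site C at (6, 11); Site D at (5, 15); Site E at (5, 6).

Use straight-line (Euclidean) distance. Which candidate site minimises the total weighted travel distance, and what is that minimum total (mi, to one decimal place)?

Site A, total 1115.2 mi

Total weighted distance at each candidate:
  Site A (12, 3): total = 1115.2
  Site B (6, 7): total = 1555.3
  Site C (6, 11): total = 2325.4
  Site D (5, 15): total = 3463.2
  Site E (5, 6): total = 1719.1
Minimum is at Site A with total 1115.2 mi.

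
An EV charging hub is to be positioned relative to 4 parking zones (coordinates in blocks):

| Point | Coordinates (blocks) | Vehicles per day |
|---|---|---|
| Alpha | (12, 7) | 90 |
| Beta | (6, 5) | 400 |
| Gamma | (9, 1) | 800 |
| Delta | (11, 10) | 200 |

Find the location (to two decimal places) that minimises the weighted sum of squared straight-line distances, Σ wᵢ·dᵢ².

The minimiser of Σwᵢ‖p−pᵢ‖² is the weighted centroid p* = (Σwᵢpᵢ)/(Σwᵢ).
Σwᵢ = 1490.
Σwᵢxᵢ = 90·12 + 400·6 + 800·9 + 200·11 = 12880.
Σwᵢyᵢ = 90·7 + 400·5 + 800·1 + 200·10 = 5430.
x* = 12880/1490 = 8.64, y* = 5430/1490 = 3.64.

(8.64, 3.64)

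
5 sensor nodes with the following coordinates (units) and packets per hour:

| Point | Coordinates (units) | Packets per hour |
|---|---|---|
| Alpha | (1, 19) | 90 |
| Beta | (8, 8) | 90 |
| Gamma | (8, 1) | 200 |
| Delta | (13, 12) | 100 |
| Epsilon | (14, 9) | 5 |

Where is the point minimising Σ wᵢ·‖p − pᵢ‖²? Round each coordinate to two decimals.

The minimiser of Σwᵢ‖p−pᵢ‖² is the weighted centroid p* = (Σwᵢpᵢ)/(Σwᵢ).
Σwᵢ = 485.
Σwᵢxᵢ = 90·1 + 90·8 + 200·8 + 100·13 + 5·14 = 3780.
Σwᵢyᵢ = 90·19 + 90·8 + 200·1 + 100·12 + 5·9 = 3875.
x* = 3780/485 = 7.79, y* = 3875/485 = 7.99.

(7.79, 7.99)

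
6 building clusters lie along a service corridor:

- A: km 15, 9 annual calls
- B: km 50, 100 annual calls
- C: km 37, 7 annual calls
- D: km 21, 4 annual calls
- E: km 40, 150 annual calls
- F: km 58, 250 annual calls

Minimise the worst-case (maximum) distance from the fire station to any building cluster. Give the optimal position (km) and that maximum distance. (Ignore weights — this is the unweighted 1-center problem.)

location 36.5, max distance 21.5

The 1-center on a line is the midpoint of the two extreme points: leftmost at 15, rightmost at 58.
Optimal location = (15 + 58)/2 = 36.5; maximum distance = (58 − 15)/2 = 21.5.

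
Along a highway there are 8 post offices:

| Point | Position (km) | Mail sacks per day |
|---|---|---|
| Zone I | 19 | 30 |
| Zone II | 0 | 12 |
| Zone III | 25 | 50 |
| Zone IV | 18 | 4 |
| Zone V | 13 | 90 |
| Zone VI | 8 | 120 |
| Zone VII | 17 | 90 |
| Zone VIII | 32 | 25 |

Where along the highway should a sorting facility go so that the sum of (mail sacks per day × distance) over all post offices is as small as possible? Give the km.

For a sum of weighted absolute distances on a line, the optimum is the weighted median (not the mean). Total weight W = 421; half-weight = 210.5.
Sort by position and accumulate weight:
  km 0 (Zone II, w=12) → cum 12
  km 8 (Zone VI, w=120) → cum 132
  km 13 (Zone V, w=90) → cum 222  ≥ 210.5 → median here
  km 17 (Zone VII, w=90) → cum 312
  km 18 (Zone IV, w=4) → cum 316
  km 19 (Zone I, w=30) → cum 346
  km 25 (Zone III, w=50) → cum 396
  km 32 (Zone VIII, w=25) → cum 421
Optimal location: km 13.

x = 13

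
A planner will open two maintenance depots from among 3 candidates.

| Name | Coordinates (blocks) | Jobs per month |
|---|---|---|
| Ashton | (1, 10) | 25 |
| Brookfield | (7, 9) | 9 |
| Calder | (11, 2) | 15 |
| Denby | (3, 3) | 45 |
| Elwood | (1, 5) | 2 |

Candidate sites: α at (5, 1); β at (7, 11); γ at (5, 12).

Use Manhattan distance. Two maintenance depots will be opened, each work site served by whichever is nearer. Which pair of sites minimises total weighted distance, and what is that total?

Evaluate every pair (each demand assigned to the nearer of the two):
  {α, β}: total = 494
  {α, γ}: total = 496
  {β, γ}: total = 880
Best pair: {α, β} with total 494.

{α, β}, total 494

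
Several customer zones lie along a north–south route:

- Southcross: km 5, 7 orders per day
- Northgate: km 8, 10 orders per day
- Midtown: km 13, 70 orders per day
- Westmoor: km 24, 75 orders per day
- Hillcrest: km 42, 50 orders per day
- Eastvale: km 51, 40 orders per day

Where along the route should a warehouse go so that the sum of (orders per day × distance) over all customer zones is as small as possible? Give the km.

x = 24

For a sum of weighted absolute distances on a line, the optimum is the weighted median (not the mean). Total weight W = 252; half-weight = 126.
Sort by position and accumulate weight:
  km 5 (Southcross, w=7) → cum 7
  km 8 (Northgate, w=10) → cum 17
  km 13 (Midtown, w=70) → cum 87
  km 24 (Westmoor, w=75) → cum 162  ≥ 126 → median here
  km 42 (Hillcrest, w=50) → cum 212
  km 51 (Eastvale, w=40) → cum 252
Optimal location: km 24.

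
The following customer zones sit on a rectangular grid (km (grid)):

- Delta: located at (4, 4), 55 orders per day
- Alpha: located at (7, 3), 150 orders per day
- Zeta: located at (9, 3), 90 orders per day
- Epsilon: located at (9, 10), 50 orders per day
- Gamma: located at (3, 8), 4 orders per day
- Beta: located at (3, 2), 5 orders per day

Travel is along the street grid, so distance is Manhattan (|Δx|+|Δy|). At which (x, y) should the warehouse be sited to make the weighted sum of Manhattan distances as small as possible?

(7, 3)

Manhattan distance separates: Σwᵢ(|x−xᵢ|+|y−yᵢ|) = Σwᵢ|x−xᵢ| + Σwᵢ|y−yᵢ|, so x and y are optimised independently as 1-D weighted medians.
Total weight W = 354; half = 177.
x-coordinate, sorted with cumulative weight:
  x=3 (Gamma, w=4) cum 4
  x=3 (Beta, w=5) cum 9
  x=4 (Delta, w=55) cum 64
  x=7 (Alpha, w=150) cum 214  ← median
  x=9 (Zeta, w=90) cum 304
  x=9 (Epsilon, w=50) cum 354
⇒ x* = 7
y-coordinate, sorted with cumulative weight:
  y=2 (Beta, w=5) cum 5
  y=3 (Alpha, w=150) cum 155
  y=3 (Zeta, w=90) cum 245  ← median
  y=4 (Delta, w=55) cum 300
  y=8 (Gamma, w=4) cum 304
  y=10 (Epsilon, w=50) cum 354
⇒ y* = 3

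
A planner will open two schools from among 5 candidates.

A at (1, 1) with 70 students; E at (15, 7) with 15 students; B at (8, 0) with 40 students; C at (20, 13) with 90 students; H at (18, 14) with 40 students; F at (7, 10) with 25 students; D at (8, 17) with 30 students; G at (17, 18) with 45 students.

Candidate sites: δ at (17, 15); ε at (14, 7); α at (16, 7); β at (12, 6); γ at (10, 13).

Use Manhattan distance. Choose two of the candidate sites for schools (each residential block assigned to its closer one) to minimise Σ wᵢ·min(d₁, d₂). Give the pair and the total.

{δ, β}, total 2800

Evaluate every pair (each demand assigned to the nearer of the two):
  {δ, β}: total = 2800
  {δ, ε}: total = 3110
  {δ, γ}: total = 3215
  {δ, α}: total = 3380
  {β, γ}: total = 3710
  {ε, γ}: total = 3995
  {α, β}: total = 4010
  {α, γ}: total = 4215
  {ε, β}: total = 4360
  {ε, α}: total = 4395
Best pair: {δ, β} with total 2800.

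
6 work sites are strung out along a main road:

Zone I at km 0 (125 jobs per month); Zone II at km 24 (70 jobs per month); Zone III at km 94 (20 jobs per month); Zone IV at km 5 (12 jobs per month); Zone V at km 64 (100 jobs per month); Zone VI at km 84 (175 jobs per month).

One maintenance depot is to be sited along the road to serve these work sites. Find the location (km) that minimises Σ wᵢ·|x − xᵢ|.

For a sum of weighted absolute distances on a line, the optimum is the weighted median (not the mean). Total weight W = 502; half-weight = 251.
Sort by position and accumulate weight:
  km 0 (Zone I, w=125) → cum 125
  km 5 (Zone IV, w=12) → cum 137
  km 24 (Zone II, w=70) → cum 207
  km 64 (Zone V, w=100) → cum 307  ≥ 251 → median here
  km 84 (Zone VI, w=175) → cum 482
  km 94 (Zone III, w=20) → cum 502
Optimal location: km 64.

x = 64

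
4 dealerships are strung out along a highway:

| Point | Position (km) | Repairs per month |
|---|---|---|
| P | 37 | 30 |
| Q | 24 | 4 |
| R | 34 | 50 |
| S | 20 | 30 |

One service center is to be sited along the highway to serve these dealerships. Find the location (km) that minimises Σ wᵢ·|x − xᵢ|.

x = 34

For a sum of weighted absolute distances on a line, the optimum is the weighted median (not the mean). Total weight W = 114; half-weight = 57.
Sort by position and accumulate weight:
  km 20 (S, w=30) → cum 30
  km 24 (Q, w=4) → cum 34
  km 34 (R, w=50) → cum 84  ≥ 57 → median here
  km 37 (P, w=30) → cum 114
Optimal location: km 34.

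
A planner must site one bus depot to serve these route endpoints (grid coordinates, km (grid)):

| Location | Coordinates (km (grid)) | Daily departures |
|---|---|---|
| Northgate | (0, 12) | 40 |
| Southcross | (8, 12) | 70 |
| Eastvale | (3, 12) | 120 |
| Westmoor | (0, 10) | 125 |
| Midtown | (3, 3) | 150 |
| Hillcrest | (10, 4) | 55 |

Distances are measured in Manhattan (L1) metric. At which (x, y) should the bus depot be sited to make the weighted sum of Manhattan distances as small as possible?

Manhattan distance separates: Σwᵢ(|x−xᵢ|+|y−yᵢ|) = Σwᵢ|x−xᵢ| + Σwᵢ|y−yᵢ|, so x and y are optimised independently as 1-D weighted medians.
Total weight W = 560; half = 280.
x-coordinate, sorted with cumulative weight:
  x=0 (Northgate, w=40) cum 40
  x=0 (Westmoor, w=125) cum 165
  x=3 (Eastvale, w=120) cum 285  ← median
  x=3 (Midtown, w=150) cum 435
  x=8 (Southcross, w=70) cum 505
  x=10 (Hillcrest, w=55) cum 560
⇒ x* = 3
y-coordinate, sorted with cumulative weight:
  y=3 (Midtown, w=150) cum 150
  y=4 (Hillcrest, w=55) cum 205
  y=10 (Westmoor, w=125) cum 330  ← median
  y=12 (Northgate, w=40) cum 370
  y=12 (Southcross, w=70) cum 440
  y=12 (Eastvale, w=120) cum 560
⇒ y* = 10

(3, 10)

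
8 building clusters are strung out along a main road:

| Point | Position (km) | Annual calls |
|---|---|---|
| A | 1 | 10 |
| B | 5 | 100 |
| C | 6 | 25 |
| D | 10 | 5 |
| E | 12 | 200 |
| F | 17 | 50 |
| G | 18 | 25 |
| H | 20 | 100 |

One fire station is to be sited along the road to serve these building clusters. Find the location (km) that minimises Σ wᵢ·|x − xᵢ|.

x = 12

For a sum of weighted absolute distances on a line, the optimum is the weighted median (not the mean). Total weight W = 515; half-weight = 257.5.
Sort by position and accumulate weight:
  km 1 (A, w=10) → cum 10
  km 5 (B, w=100) → cum 110
  km 6 (C, w=25) → cum 135
  km 10 (D, w=5) → cum 140
  km 12 (E, w=200) → cum 340  ≥ 257.5 → median here
  km 17 (F, w=50) → cum 390
  km 18 (G, w=25) → cum 415
  km 20 (H, w=100) → cum 515
Optimal location: km 12.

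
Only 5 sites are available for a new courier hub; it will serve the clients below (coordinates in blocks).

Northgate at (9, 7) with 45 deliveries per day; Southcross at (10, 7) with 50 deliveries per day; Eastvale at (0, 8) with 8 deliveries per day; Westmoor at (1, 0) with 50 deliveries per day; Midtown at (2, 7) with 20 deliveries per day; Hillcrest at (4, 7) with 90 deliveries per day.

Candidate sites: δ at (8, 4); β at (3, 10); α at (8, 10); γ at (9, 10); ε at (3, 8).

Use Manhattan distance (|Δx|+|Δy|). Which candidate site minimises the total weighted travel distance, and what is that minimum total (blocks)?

ε, total 1459 blocks

Total weighted distance at each candidate:
  δ (8, 4): total = 1886
  β (3, 10): total = 1985
  α (8, 10): total = 2170
  γ (9, 10): total = 2243
  ε (3, 8): total = 1459
Minimum is at ε with total 1459 blocks.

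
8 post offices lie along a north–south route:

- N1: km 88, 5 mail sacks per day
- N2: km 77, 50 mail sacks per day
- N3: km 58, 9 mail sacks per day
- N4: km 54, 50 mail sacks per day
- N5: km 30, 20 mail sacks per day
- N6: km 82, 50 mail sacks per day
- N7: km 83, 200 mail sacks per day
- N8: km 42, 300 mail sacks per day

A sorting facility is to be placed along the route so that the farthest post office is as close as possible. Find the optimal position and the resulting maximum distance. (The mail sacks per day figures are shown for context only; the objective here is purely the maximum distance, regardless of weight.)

location 59, max distance 29

The 1-center on a line is the midpoint of the two extreme points: leftmost at 30, rightmost at 88.
Optimal location = (30 + 88)/2 = 59; maximum distance = (88 − 30)/2 = 29.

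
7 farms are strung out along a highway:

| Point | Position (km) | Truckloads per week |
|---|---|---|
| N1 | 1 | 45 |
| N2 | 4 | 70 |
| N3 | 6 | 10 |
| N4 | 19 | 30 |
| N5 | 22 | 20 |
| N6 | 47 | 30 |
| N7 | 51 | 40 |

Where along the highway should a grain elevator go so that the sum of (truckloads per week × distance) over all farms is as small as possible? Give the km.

For a sum of weighted absolute distances on a line, the optimum is the weighted median (not the mean). Total weight W = 245; half-weight = 122.5.
Sort by position and accumulate weight:
  km 1 (N1, w=45) → cum 45
  km 4 (N2, w=70) → cum 115
  km 6 (N3, w=10) → cum 125  ≥ 122.5 → median here
  km 19 (N4, w=30) → cum 155
  km 22 (N5, w=20) → cum 175
  km 47 (N6, w=30) → cum 205
  km 51 (N7, w=40) → cum 245
Optimal location: km 6.

x = 6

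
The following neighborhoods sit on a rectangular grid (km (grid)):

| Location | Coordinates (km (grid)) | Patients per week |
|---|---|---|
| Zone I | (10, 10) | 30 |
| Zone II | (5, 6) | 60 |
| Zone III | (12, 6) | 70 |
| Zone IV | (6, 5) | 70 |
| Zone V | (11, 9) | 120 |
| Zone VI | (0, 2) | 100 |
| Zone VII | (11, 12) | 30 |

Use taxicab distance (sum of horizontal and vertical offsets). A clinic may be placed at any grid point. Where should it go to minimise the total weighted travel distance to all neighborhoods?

Manhattan distance separates: Σwᵢ(|x−xᵢ|+|y−yᵢ|) = Σwᵢ|x−xᵢ| + Σwᵢ|y−yᵢ|, so x and y are optimised independently as 1-D weighted medians.
Total weight W = 480; half = 240.
x-coordinate, sorted with cumulative weight:
  x=0 (Zone VI, w=100) cum 100
  x=5 (Zone II, w=60) cum 160
  x=6 (Zone IV, w=70) cum 230
  x=10 (Zone I, w=30) cum 260  ← median
  x=11 (Zone V, w=120) cum 380
  x=11 (Zone VII, w=30) cum 410
  x=12 (Zone III, w=70) cum 480
⇒ x* = 10
y-coordinate, sorted with cumulative weight:
  y=2 (Zone VI, w=100) cum 100
  y=5 (Zone IV, w=70) cum 170
  y=6 (Zone II, w=60) cum 230
  y=6 (Zone III, w=70) cum 300  ← median
  y=9 (Zone V, w=120) cum 420
  y=10 (Zone I, w=30) cum 450
  y=12 (Zone VII, w=30) cum 480
⇒ y* = 6

(10, 6)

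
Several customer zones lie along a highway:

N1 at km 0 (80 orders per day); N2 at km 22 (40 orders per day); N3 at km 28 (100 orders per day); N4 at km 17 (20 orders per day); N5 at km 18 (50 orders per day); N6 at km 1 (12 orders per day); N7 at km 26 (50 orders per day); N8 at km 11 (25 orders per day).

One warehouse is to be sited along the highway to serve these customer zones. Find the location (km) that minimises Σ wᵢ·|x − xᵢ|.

For a sum of weighted absolute distances on a line, the optimum is the weighted median (not the mean). Total weight W = 377; half-weight = 188.5.
Sort by position and accumulate weight:
  km 0 (N1, w=80) → cum 80
  km 1 (N6, w=12) → cum 92
  km 11 (N8, w=25) → cum 117
  km 17 (N4, w=20) → cum 137
  km 18 (N5, w=50) → cum 187
  km 22 (N2, w=40) → cum 227  ≥ 188.5 → median here
  km 26 (N7, w=50) → cum 277
  km 28 (N3, w=100) → cum 377
Optimal location: km 22.

x = 22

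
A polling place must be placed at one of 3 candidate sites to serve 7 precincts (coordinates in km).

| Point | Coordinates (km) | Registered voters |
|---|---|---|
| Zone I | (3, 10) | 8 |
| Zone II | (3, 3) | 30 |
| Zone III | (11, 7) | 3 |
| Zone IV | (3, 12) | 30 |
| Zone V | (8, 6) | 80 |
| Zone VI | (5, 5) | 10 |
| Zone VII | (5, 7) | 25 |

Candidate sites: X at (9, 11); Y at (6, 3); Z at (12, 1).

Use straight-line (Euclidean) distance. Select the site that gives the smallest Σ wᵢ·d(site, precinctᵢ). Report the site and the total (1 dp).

Y, total 868.6 km

Total weighted distance at each candidate:
  X (9, 11): total = 1166.0
  Y (6, 3): total = 868.6
  Z (12, 1): total = 1646.4
Minimum is at Y with total 868.6 km.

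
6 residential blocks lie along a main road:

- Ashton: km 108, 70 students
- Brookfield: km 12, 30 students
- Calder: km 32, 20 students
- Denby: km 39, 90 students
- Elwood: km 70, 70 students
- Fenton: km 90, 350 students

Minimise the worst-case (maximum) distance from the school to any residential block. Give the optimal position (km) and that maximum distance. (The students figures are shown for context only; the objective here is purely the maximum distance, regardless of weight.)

location 60, max distance 48

The 1-center on a line is the midpoint of the two extreme points: leftmost at 12, rightmost at 108.
Optimal location = (12 + 108)/2 = 60; maximum distance = (108 − 12)/2 = 48.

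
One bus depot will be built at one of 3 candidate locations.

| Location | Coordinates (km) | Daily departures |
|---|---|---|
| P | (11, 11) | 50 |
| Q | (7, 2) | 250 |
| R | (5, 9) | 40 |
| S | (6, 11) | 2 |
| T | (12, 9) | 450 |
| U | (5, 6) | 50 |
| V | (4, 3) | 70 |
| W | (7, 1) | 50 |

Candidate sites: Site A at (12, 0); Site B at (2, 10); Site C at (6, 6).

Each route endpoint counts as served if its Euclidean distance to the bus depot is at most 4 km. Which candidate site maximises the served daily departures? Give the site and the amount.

Coverage radius r = 4 km; a point is covered iff (Δx)²+(Δy)² ≤ 4² = 16.
  Site A (12, 0): covers {none} → 0
  Site B (2, 10): covers {R} → 40
  Site C (6, 6): covers {R, U, V} → 160
Maximum coverage at Site C: 160 daily departures.

Site C, covering 160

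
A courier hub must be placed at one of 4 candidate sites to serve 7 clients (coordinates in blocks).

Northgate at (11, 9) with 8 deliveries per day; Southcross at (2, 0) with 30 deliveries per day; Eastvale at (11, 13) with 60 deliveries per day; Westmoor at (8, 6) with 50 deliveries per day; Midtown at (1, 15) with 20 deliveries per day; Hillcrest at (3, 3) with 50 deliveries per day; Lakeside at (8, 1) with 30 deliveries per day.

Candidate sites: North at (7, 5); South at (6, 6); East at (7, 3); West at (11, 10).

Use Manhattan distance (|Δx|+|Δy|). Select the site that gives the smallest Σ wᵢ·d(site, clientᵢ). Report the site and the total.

Total weighted distance at each candidate:
  North (7, 5): total = 1954
  South (6, 6): total = 1974
  East (7, 3): total = 2010
  West (11, 10): total = 2518
Minimum is at North with total 1954 blocks.

North, total 1954 blocks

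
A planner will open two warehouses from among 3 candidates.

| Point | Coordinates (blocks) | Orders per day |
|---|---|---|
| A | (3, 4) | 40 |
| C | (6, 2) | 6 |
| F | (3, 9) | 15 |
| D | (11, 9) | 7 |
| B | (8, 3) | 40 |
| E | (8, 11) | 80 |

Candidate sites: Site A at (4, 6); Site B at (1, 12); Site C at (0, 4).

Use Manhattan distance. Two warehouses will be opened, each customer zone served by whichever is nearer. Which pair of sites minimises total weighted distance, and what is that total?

Evaluate every pair (each demand assigned to the nearer of the two):
  {Site A, Site B}: total = 1206
  {Site A, Site C}: total = 1286
  {Site B, Site C}: total = 1334
Best pair: {Site A, Site B} with total 1206.

{Site A, Site B}, total 1206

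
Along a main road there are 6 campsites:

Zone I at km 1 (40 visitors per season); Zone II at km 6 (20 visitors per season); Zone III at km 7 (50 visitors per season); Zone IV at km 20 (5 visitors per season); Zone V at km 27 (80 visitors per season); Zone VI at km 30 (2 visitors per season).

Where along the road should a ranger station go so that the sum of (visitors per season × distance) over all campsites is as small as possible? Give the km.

x = 7

For a sum of weighted absolute distances on a line, the optimum is the weighted median (not the mean). Total weight W = 197; half-weight = 98.5.
Sort by position and accumulate weight:
  km 1 (Zone I, w=40) → cum 40
  km 6 (Zone II, w=20) → cum 60
  km 7 (Zone III, w=50) → cum 110  ≥ 98.5 → median here
  km 20 (Zone IV, w=5) → cum 115
  km 27 (Zone V, w=80) → cum 195
  km 30 (Zone VI, w=2) → cum 197
Optimal location: km 7.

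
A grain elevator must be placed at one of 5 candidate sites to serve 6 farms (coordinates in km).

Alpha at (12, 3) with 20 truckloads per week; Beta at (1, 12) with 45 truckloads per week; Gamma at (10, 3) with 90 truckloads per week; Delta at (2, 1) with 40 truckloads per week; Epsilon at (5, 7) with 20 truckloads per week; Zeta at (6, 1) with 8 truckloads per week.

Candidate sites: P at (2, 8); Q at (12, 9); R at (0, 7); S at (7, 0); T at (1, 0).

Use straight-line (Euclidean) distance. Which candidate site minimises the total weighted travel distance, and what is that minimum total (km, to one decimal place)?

S, total 1463.1 km

Total weighted distance at each candidate:
  P (2, 8): total = 1665.9
  Q (12, 9): total = 1940.1
  R (0, 7): total = 1872.6
  S (7, 0): total = 1463.1
  T (1, 0): total = 1880.5
Minimum is at S with total 1463.1 km.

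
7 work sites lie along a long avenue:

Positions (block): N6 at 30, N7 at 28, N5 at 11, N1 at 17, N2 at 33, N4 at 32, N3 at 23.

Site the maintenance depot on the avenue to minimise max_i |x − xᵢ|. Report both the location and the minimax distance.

location 22, max distance 11

The 1-center on a line is the midpoint of the two extreme points: leftmost at 11, rightmost at 33.
Optimal location = (11 + 33)/2 = 22; maximum distance = (33 − 11)/2 = 11.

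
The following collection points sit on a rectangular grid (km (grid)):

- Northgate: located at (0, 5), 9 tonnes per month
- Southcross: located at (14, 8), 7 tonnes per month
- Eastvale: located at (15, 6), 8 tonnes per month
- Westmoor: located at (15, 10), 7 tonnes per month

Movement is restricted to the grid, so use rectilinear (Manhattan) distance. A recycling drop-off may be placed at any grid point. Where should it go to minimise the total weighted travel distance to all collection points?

(14, 6)

Manhattan distance separates: Σwᵢ(|x−xᵢ|+|y−yᵢ|) = Σwᵢ|x−xᵢ| + Σwᵢ|y−yᵢ|, so x and y are optimised independently as 1-D weighted medians.
Total weight W = 31; half = 15.5.
x-coordinate, sorted with cumulative weight:
  x=0 (Northgate, w=9) cum 9
  x=14 (Southcross, w=7) cum 16  ← median
  x=15 (Eastvale, w=8) cum 24
  x=15 (Westmoor, w=7) cum 31
⇒ x* = 14
y-coordinate, sorted with cumulative weight:
  y=5 (Northgate, w=9) cum 9
  y=6 (Eastvale, w=8) cum 17  ← median
  y=8 (Southcross, w=7) cum 24
  y=10 (Westmoor, w=7) cum 31
⇒ y* = 6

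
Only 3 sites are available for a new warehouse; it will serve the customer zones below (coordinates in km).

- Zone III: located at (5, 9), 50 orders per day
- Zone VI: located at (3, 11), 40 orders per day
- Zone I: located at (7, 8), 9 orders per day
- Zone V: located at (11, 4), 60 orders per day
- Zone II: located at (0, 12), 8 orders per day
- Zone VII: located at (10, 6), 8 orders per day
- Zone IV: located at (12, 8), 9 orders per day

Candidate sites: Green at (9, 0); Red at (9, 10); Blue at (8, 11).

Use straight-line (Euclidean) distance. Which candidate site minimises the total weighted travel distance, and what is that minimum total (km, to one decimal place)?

Red, total 993.6 km

Total weighted distance at each candidate:
  Green (9, 0): total = 1581.7
  Red (9, 10): total = 993.6
  Blue (8, 11): total = 1018.3
Minimum is at Red with total 993.6 km.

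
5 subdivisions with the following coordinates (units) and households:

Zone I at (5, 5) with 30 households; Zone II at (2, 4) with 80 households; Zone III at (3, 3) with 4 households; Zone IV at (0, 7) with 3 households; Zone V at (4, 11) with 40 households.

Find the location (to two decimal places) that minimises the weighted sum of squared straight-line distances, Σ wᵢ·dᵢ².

The minimiser of Σwᵢ‖p−pᵢ‖² is the weighted centroid p* = (Σwᵢpᵢ)/(Σwᵢ).
Σwᵢ = 157.
Σwᵢxᵢ = 30·5 + 80·2 + 4·3 + 3·0 + 40·4 = 482.
Σwᵢyᵢ = 30·5 + 80·4 + 4·3 + 3·7 + 40·11 = 943.
x* = 482/157 = 3.07, y* = 943/157 = 6.01.

(3.07, 6.01)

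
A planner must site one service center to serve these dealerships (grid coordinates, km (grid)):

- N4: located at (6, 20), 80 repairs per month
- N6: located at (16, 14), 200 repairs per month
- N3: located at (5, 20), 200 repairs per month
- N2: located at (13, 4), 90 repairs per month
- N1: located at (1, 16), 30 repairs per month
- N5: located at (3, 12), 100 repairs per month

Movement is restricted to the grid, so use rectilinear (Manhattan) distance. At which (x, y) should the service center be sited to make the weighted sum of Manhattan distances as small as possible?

Manhattan distance separates: Σwᵢ(|x−xᵢ|+|y−yᵢ|) = Σwᵢ|x−xᵢ| + Σwᵢ|y−yᵢ|, so x and y are optimised independently as 1-D weighted medians.
Total weight W = 700; half = 350.
x-coordinate, sorted with cumulative weight:
  x=1 (N1, w=30) cum 30
  x=3 (N5, w=100) cum 130
  x=5 (N3, w=200) cum 330
  x=6 (N4, w=80) cum 410  ← median
  x=13 (N2, w=90) cum 500
  x=16 (N6, w=200) cum 700
⇒ x* = 6
y-coordinate, sorted with cumulative weight:
  y=4 (N2, w=90) cum 90
  y=12 (N5, w=100) cum 190
  y=14 (N6, w=200) cum 390  ← median
  y=16 (N1, w=30) cum 420
  y=20 (N4, w=80) cum 500
  y=20 (N3, w=200) cum 700
⇒ y* = 14

(6, 14)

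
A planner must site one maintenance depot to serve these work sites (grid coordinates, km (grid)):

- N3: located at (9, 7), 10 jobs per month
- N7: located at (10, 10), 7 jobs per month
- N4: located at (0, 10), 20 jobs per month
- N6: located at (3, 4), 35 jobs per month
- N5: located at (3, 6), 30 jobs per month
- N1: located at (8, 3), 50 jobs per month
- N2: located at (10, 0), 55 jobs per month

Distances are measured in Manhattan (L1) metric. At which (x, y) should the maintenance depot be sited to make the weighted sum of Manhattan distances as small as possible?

Manhattan distance separates: Σwᵢ(|x−xᵢ|+|y−yᵢ|) = Σwᵢ|x−xᵢ| + Σwᵢ|y−yᵢ|, so x and y are optimised independently as 1-D weighted medians.
Total weight W = 207; half = 103.5.
x-coordinate, sorted with cumulative weight:
  x=0 (N4, w=20) cum 20
  x=3 (N6, w=35) cum 55
  x=3 (N5, w=30) cum 85
  x=8 (N1, w=50) cum 135  ← median
  x=9 (N3, w=10) cum 145
  x=10 (N7, w=7) cum 152
  x=10 (N2, w=55) cum 207
⇒ x* = 8
y-coordinate, sorted with cumulative weight:
  y=0 (N2, w=55) cum 55
  y=3 (N1, w=50) cum 105  ← median
  y=4 (N6, w=35) cum 140
  y=6 (N5, w=30) cum 170
  y=7 (N3, w=10) cum 180
  y=10 (N7, w=7) cum 187
  y=10 (N4, w=20) cum 207
⇒ y* = 3

(8, 3)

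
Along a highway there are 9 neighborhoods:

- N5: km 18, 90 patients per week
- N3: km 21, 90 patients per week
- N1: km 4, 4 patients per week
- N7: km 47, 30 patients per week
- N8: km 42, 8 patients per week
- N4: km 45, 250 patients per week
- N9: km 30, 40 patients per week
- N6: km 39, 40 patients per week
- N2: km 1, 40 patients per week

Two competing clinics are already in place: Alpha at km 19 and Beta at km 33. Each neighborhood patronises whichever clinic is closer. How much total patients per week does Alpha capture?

The indifferent point is the midpoint (19+33)/2 = 26; neighborhoods left of it (closer to Alpha at 19) go to Alpha, those right go to Beta.
  N2 at 1 (w=40) → Alpha
  N1 at 4 (w=4) → Alpha
  N5 at 18 (w=90) → Alpha
  N3 at 21 (w=90) → Alpha
  N9 at 30 (w=40) → Beta
  N6 at 39 (w=40) → Beta
  N8 at 42 (w=8) → Beta
  N4 at 45 (w=250) → Beta
  N7 at 47 (w=30) → Beta
Alpha captures 224; Beta captures 368.

224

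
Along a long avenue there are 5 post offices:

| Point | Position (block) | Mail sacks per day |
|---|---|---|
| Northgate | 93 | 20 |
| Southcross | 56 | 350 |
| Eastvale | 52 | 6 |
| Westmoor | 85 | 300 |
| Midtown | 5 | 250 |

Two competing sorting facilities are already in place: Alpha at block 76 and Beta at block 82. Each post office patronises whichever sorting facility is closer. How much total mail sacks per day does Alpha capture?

606

The indifferent point is the midpoint (76+82)/2 = 79; post offices left of it (closer to Alpha at 76) go to Alpha, those right go to Beta.
  Midtown at 5 (w=250) → Alpha
  Eastvale at 52 (w=6) → Alpha
  Southcross at 56 (w=350) → Alpha
  Westmoor at 85 (w=300) → Beta
  Northgate at 93 (w=20) → Beta
Alpha captures 606; Beta captures 320.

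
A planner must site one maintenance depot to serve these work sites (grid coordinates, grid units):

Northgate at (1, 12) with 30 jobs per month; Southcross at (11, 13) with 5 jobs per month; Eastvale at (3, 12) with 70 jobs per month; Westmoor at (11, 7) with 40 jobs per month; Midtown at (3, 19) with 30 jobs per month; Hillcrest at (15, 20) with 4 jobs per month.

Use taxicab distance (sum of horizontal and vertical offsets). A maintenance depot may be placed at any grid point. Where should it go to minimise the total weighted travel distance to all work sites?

Manhattan distance separates: Σwᵢ(|x−xᵢ|+|y−yᵢ|) = Σwᵢ|x−xᵢ| + Σwᵢ|y−yᵢ|, so x and y are optimised independently as 1-D weighted medians.
Total weight W = 179; half = 89.5.
x-coordinate, sorted with cumulative weight:
  x=1 (Northgate, w=30) cum 30
  x=3 (Eastvale, w=70) cum 100  ← median
  x=3 (Midtown, w=30) cum 130
  x=11 (Southcross, w=5) cum 135
  x=11 (Westmoor, w=40) cum 175
  x=15 (Hillcrest, w=4) cum 179
⇒ x* = 3
y-coordinate, sorted with cumulative weight:
  y=7 (Westmoor, w=40) cum 40
  y=12 (Northgate, w=30) cum 70
  y=12 (Eastvale, w=70) cum 140  ← median
  y=13 (Southcross, w=5) cum 145
  y=19 (Midtown, w=30) cum 175
  y=20 (Hillcrest, w=4) cum 179
⇒ y* = 12

(3, 12)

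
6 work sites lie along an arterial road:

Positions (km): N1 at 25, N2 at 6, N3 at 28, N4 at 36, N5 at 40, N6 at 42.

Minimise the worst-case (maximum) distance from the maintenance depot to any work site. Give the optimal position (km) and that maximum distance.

The 1-center on a line is the midpoint of the two extreme points: leftmost at 6, rightmost at 42.
Optimal location = (6 + 42)/2 = 24; maximum distance = (42 − 6)/2 = 18.

location 24, max distance 18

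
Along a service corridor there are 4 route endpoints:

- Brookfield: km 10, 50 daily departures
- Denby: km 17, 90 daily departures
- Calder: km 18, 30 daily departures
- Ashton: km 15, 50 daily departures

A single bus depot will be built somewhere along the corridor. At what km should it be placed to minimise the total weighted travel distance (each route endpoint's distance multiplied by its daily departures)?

x = 17

For a sum of weighted absolute distances on a line, the optimum is the weighted median (not the mean). Total weight W = 220; half-weight = 110.
Sort by position and accumulate weight:
  km 10 (Brookfield, w=50) → cum 50
  km 15 (Ashton, w=50) → cum 100
  km 17 (Denby, w=90) → cum 190  ≥ 110 → median here
  km 18 (Calder, w=30) → cum 220
Optimal location: km 17.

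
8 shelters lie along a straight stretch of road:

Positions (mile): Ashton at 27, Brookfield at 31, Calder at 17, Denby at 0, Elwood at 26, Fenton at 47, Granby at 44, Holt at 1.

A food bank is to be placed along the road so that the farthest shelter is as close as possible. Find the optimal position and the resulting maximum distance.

location 23.5, max distance 23.5

The 1-center on a line is the midpoint of the two extreme points: leftmost at 0, rightmost at 47.
Optimal location = (0 + 47)/2 = 23.5; maximum distance = (47 − 0)/2 = 23.5.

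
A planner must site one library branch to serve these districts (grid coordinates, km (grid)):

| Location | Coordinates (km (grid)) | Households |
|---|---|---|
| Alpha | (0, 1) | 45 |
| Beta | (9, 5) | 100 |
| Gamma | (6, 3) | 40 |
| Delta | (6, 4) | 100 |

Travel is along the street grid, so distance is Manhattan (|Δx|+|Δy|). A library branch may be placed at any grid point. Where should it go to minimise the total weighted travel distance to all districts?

(6, 4)

Manhattan distance separates: Σwᵢ(|x−xᵢ|+|y−yᵢ|) = Σwᵢ|x−xᵢ| + Σwᵢ|y−yᵢ|, so x and y are optimised independently as 1-D weighted medians.
Total weight W = 285; half = 142.5.
x-coordinate, sorted with cumulative weight:
  x=0 (Alpha, w=45) cum 45
  x=6 (Gamma, w=40) cum 85
  x=6 (Delta, w=100) cum 185  ← median
  x=9 (Beta, w=100) cum 285
⇒ x* = 6
y-coordinate, sorted with cumulative weight:
  y=1 (Alpha, w=45) cum 45
  y=3 (Gamma, w=40) cum 85
  y=4 (Delta, w=100) cum 185  ← median
  y=5 (Beta, w=100) cum 285
⇒ y* = 4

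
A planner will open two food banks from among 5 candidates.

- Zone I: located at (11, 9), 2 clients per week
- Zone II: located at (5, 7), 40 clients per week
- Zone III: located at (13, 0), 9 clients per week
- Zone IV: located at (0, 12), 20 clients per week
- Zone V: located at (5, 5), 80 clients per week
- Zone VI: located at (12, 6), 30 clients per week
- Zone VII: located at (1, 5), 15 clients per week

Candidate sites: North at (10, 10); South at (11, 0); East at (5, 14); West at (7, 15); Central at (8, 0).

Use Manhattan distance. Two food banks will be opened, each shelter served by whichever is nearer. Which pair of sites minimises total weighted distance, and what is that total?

Evaluate every pair (each demand assigned to the nearer of the two):
  {South, East}: total = 1581
  {East, Central}: total = 1607
  {North, Central}: total = 1609
  {North, East}: total = 1636
  {North, South}: total = 1772
  {West, Central}: total = 1785
  {North, West}: total = 1831
  {South, Central}: total = 1866
  {South, West}: total = 1951
  {East, West}: total = 1964
Best pair: {South, East} with total 1581.

{South, East}, total 1581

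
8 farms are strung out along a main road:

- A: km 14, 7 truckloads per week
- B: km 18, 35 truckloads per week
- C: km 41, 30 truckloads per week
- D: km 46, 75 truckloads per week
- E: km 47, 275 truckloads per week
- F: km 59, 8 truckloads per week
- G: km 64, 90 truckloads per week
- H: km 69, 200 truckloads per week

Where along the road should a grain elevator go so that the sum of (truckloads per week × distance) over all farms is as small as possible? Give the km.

x = 47

For a sum of weighted absolute distances on a line, the optimum is the weighted median (not the mean). Total weight W = 720; half-weight = 360.
Sort by position and accumulate weight:
  km 14 (A, w=7) → cum 7
  km 18 (B, w=35) → cum 42
  km 41 (C, w=30) → cum 72
  km 46 (D, w=75) → cum 147
  km 47 (E, w=275) → cum 422  ≥ 360 → median here
  km 59 (F, w=8) → cum 430
  km 64 (G, w=90) → cum 520
  km 69 (H, w=200) → cum 720
Optimal location: km 47.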